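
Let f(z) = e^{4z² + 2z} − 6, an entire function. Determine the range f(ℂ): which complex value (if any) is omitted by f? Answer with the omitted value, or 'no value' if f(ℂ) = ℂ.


Little Picard bounds the complement of f(ℂ) to at most one point.
The exponent g(z) = 4z² + 2z is a nonconstant polynomial, hence surjective onto ℂ. So e^{g(z)} takes every value in {e^w : w ∈ ℂ} = ℂ ∖ {0}. Adding -6 shifts the range to ℂ ∖ {-6}. f omits exactly -6.

Omitted value: -6.


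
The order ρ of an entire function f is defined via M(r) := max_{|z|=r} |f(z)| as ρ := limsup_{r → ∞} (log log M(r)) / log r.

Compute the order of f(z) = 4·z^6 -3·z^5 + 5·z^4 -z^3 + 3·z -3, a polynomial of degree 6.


|f(z)| ≤ Σ|c_k|·r^k = O(r^6) as r → ∞. Polynomial growth is O(e^{r^ε}) for every ε > 0 (since r^6/e^{r^ε} → 0), so ρ ≤ ε for all ε > 0, i.e. ρ = 0. Every nonconstant polynomial has order 0.
Therefore ρ = 0.

Order ρ = 0.


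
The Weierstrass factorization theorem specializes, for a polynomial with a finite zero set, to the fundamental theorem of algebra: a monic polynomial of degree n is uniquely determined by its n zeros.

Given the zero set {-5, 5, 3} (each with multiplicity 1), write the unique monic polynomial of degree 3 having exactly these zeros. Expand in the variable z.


The polynomial is p(z) = ∏_{α ∈ S} (z − α), where S = {-5, 5, 3}.
Expanding the product yields: p(z) = z^3 -3·z^2 -25·z + 75.
The resulting polynomial has degree 3 and real coefficients as required.

p(z) = z^3 -3·z^2 -25·z + 75.


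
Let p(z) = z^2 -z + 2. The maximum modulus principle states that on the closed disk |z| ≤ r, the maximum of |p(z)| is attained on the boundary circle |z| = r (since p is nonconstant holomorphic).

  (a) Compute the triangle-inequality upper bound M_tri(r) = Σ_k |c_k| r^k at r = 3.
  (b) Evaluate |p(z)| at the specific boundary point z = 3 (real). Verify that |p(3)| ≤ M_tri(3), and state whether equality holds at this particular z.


Coefficients: c_0 = 2, c_1 = -1, c_2 = 1. Radius r = 3.
Part (a). Triangle bound: M_tri(r) = Σ_k |c_k| r^k
  = |2|·3^0 + |-1|·3^1 + |1|·3^2
  = 2 + 3 + 9 = 14.
This bounds M(r) := max_{|z|=r} |p(z)| from above; equality holds iff all terms c_k z^k can be made to align in phase at a single z on |z|=r.
Part (b). At z = 3 (real, on the circle |z| = r):
  p(3) = (2)·3^0 + (-1)·3^1 + (1)·3^2 = 8.
  |p(3)| = 8.
Check: |p(3)| = 8 ≤ 14 = M_tri(3). ✓ Equality does not hold at z = 3 (the coefficients have mixed signs, so the terms do not all align in phase there).

M_tri(3) = 14; |p(3)| = 8; equality at z=3: no.


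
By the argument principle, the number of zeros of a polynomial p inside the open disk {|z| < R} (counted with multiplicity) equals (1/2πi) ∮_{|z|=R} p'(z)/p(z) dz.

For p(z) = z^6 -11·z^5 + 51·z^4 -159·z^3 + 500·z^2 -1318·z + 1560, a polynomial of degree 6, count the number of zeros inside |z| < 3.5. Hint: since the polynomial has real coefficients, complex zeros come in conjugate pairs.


The zeros of p are: 4, (3 + 2i), (3 - 2i), 3, (-1 + 3i), (-1 - 3i).
Their magnitudes are: 4, 3.606, 3.606, 3, 3.162, 3.162.
Zeros with |z| < R = 3.5: 3, (-1 + 3i), (-1 - 3i).
Count = 3.
By the argument principle, (1/2πi) ∮_{|z|=R} p'(z)/p(z) dz equals exactly this count.

Number of zeros inside |z| < 3.5: 3.


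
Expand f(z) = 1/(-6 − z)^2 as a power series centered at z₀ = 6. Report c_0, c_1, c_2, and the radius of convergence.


Let w = z − z₀, so z = z₀ + w.
Then -6 − z = -6 − (z₀ + w) = (-6 − z₀) − w = -12 − w.
f(z) = 1/(-12 − w)^2 = (1/(-12)^2) · (1 − w/(-12))^{−2}.
By the binomial series (1−u)^{−2} = Σ_{n≥0} C(n+1, 1) u^n for |u|<1, with u = w/(-12):
  c_n = C(n+1, 1) / (-12)^(n+2).
  c_0 = 1/(-12)^2 = 1/144.
  c_1 = 2/(-12)^3 = -1/864.
  c_2 = 3/(-12)^4 = 1/6912.
The series is valid for |w/d| < 1, i.e. |z − z₀| < |d|.
Radius of convergence: R = |-6 − z₀| = |-12| = 12 (distance from z₀ to the singularity z = -6).

c_0 = 1/144, c_1 = -1/864, c_2 = 1/6912; R = 12.


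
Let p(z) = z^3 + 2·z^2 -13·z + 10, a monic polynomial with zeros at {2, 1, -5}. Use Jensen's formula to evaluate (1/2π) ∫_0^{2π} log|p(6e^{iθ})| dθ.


Zeros: -5, 1, 2; r = 6.
Inside |z| < r: -5, 1, 2. Outside (|z| ≥ r): ∅.
p(0) = 10, so log|p(0)| = log(10) = 2.3026.
Apply Jensen: I(r) = log|p(0)| + Σ_k log(r/|z_k|), summed over zeros inside |z| < r.
  log(r/|z_k|) for z_k = 2: log(6/2) = 1.0986
  log(r/|z_k|) for z_k = 1: log(6/1) = 1.7918
  log(r/|z_k|) for z_k = -5: log(6/5) = 0.1823
Sum over inside zeros: 3.0727.
I(r) = log|p(0)| + (inside sum) = 2.3026 + 3.0727 = 5.3753.
Closed form (all zeros inside, monic): I(r) = n·log(r) = 3·log(6) = 5.3753. ✓

I(r) ≈ 5.3753.


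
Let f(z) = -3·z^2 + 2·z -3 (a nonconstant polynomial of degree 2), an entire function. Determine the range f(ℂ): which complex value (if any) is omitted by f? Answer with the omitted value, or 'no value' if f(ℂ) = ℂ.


Little Picard bounds the complement of f(ℂ) to at most one point.
For every w ∈ ℂ, the equation p(z) − w = 0 is a nonconstant polynomial in z and hence has at least one root by the fundamental theorem of algebra. So p is surjective onto ℂ, omitting no value.

Omitted value: no value.


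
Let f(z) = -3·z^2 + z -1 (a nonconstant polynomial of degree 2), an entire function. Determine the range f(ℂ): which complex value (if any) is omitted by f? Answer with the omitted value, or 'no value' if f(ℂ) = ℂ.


Little Picard bounds the complement of f(ℂ) to at most one point.
For every w ∈ ℂ, the equation p(z) − w = 0 is a nonconstant polynomial in z and hence has at least one root by the fundamental theorem of algebra. So p is surjective onto ℂ, omitting no value.

Omitted value: no value.


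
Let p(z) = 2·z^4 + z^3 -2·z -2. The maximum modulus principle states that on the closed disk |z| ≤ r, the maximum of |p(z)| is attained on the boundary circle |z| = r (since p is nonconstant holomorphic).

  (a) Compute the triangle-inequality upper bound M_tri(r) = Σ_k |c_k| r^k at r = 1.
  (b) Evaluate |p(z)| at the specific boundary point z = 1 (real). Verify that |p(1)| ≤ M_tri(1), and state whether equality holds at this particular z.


Coefficients: c_0 = -2, c_1 = -2, c_2 = 0, c_3 = 1, c_4 = 2. Radius r = 1.
Part (a). Triangle bound: M_tri(r) = Σ_k |c_k| r^k
  = |-2|·1^0 + |-2|·1^1 + |0|·1^2 + |1|·1^3 + |2|·1^4
  = 2 + 2 + 0 + 1 + 2 = 7.
This bounds M(r) := max_{|z|=r} |p(z)| from above; equality holds iff all terms c_k z^k can be made to align in phase at a single z on |z|=r.
Part (b). At z = 1 (real, on the circle |z| = r):
  p(1) = (-2)·1^0 + (-2)·1^1 + (0)·1^2 + (1)·1^3 + (2)·1^4 = -1.
  |p(1)| = 1.
Check: |p(1)| = 1 ≤ 7 = M_tri(1). ✓ Equality does not hold at z = 1 (the coefficients have mixed signs, so the terms do not all align in phase there).

M_tri(1) = 7; |p(1)| = 1; equality at z=1: no.


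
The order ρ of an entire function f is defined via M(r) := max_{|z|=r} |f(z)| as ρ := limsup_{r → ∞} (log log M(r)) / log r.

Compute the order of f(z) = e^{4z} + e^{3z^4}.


Each summand is entire of order 1 and 4 respectively (as in the single-exponential case). The order of a sum is at most the max of the orders, so ρ ≤ 4. For the lower bound: on |z|=r choose arg z so that 3z^4 is real positive; then |e^{3z^4}| = e^{3r^4} while |e^{4z}| ≤ e^{4r^1} = o(e^{3r^4}). So |f| ≥ e^{3r^4}(1 − o(1)) and ρ ≥ 4. Hence ρ = max(1, 4) = 4.
Therefore ρ = 4.

Order ρ = 4.


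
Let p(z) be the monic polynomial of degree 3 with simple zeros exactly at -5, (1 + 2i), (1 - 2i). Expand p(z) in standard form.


The polynomial is p(z) = ∏_{α ∈ S} (z − α), where S = {-5, (1 + 2i), (1 - 2i)}.
Expanding the product yields: p(z) = z^3 + 3·z^2 -5·z + 25.
Note conjugate pairs combine to real quadratics: (z − (1+2i))(z − (1−2i)) = z² − 2z + 5.
The resulting polynomial has degree 3 and real coefficients as required.

p(z) = z^3 + 3·z^2 -5·z + 25.


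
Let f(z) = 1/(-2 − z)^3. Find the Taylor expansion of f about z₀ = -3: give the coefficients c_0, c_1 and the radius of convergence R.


Let w = z − z₀, so z = z₀ + w.
Then -2 − z = -2 − (z₀ + w) = (-2 − z₀) − w = 1 − w.
f(z) = 1/(1 − w)^3 = (1/(1)^3) · (1 − w/(1))^{−3}.
By the binomial series (1−u)^{−3} = Σ_{n≥0} C(n+2, 2) u^n for |u|<1, with u = w/(1):
  c_n = C(n+2, 2) / (1)^(n+3).
  c_0 = 1/(1)^3 = 1.
  c_1 = 3/(1)^4 = 3.
The series is valid for |w/d| < 1, i.e. |z − z₀| < |d|.
Radius of convergence: R = |-2 − z₀| = |1| = 1 (distance from z₀ to the singularity z = -2).

c_0 = 1, c_1 = 3; R = 1.


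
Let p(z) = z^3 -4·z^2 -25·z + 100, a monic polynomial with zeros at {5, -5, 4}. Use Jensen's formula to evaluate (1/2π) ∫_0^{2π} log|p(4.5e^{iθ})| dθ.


Zeros: -5, 4, 5; r = 4.5.
Inside |z| < r: 4. Outside (|z| ≥ r): -5, 5.
p(0) = 100, so log|p(0)| = log(100) = 4.6052.
Apply Jensen: I(r) = log|p(0)| + Σ_k log(r/|z_k|), summed over zeros inside |z| < r.
  log(r/|z_k|) for z_k = 4: log(4.5/4) = 0.1178
  Outside zeros (-5, 5) contribute nothing to the Jensen sum.
Sum over inside zeros: 0.1178.
I(r) = log|p(0)| + (inside sum) = 4.6052 + 0.1178 = 4.7230.
Note: since some zeros are outside |z| ≤ r, the simplified n·log(r) form does NOT apply — only the inside zeros contribute.

I(r) ≈ 4.7230.


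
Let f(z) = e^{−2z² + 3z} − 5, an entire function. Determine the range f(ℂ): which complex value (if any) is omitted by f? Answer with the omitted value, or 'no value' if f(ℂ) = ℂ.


Little Picard bounds the complement of f(ℂ) to at most one point.
The exponent g(z) = −2z² + 3z is a nonconstant polynomial, hence surjective onto ℂ. So e^{g(z)} takes every value in {e^w : w ∈ ℂ} = ℂ ∖ {0}. Adding -5 shifts the range to ℂ ∖ {-5}. f omits exactly -5.

Omitted value: -5.


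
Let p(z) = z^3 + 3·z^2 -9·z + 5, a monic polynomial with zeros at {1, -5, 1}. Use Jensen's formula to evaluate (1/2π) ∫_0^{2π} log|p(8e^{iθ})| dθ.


Zeros: -5, 1, 1; r = 8.
Inside |z| < r: -5, 1, 1. Outside (|z| ≥ r): ∅.
p(0) = 5, so log|p(0)| = log(5) = 1.6094.
Apply Jensen: I(r) = log|p(0)| + Σ_k log(r/|z_k|), summed over zeros inside |z| < r.
  log(r/|z_k|) for z_k = 1: log(8/1) = 2.0794
  log(r/|z_k|) for z_k = -5: log(8/5) = 0.4700
  log(r/|z_k|) for z_k = 1: log(8/1) = 2.0794
Sum over inside zeros: 4.6289.
I(r) = log|p(0)| + (inside sum) = 1.6094 + 4.6289 = 6.2383.
Closed form (all zeros inside, monic): I(r) = n·log(r) = 3·log(8) = 6.2383. ✓

I(r) ≈ 6.2383.


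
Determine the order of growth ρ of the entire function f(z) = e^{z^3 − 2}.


|e^{z^3 − 2}| = e^{Re(1·z^3) + -2} ≤ e^{1|z|^3 + -2} = e^{1r^3 + -2} on |z| = r, so ρ ≤ 3. Choosing z on |z|=r so that 1·z^3 is real positive (always possible by picking arg z appropriately) gives |f(z)| = e^{1r^3 + -2}, matching the bound. The additive constant -2 does not affect log log M(r) ~ 3·log r. Hence ρ = 3.
Therefore ρ = 3.

Order ρ = 3.


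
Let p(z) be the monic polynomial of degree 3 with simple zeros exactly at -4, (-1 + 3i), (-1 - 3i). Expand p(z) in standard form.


The polynomial is p(z) = ∏_{α ∈ S} (z − α), where S = {-4, (-1 + 3i), (-1 - 3i)}.
Expanding the product yields: p(z) = z^3 + 6·z^2 + 18·z + 40.
Note conjugate pairs combine to real quadratics: (z − (-1+3i))(z − (-1−3i)) = z² + 2z + 10.
The resulting polynomial has degree 3 and real coefficients as required.

p(z) = z^3 + 6·z^2 + 18·z + 40.


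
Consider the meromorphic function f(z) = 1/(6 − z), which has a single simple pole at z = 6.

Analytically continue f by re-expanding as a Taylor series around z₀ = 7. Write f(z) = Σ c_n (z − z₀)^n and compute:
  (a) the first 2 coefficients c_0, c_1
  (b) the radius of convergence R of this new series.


Let w = z − z₀, so z = z₀ + w.
Then 6 − z = 6 − (z₀ + w) = (6 − z₀) − w = -1 − w.
f(z) = 1/(-1 − w) = (1/(-1)) · 1/(1 − w/(-1)) = Σ_{n≥0} w^n / (-1)^(n+1).
So c_n = 1/(-1)^(n+1):
  c_0 = 1/(-1)^1 = -1.
  c_1 = 1/(-1)^2 = 1.
The series is valid for |w/d| < 1, i.e. |z − z₀| < |d|.
Radius of convergence: R = |6 − z₀| = |-1| = 1 (distance from z₀ to the singularity z = 6).

c_0 = -1, c_1 = 1; R = 1.


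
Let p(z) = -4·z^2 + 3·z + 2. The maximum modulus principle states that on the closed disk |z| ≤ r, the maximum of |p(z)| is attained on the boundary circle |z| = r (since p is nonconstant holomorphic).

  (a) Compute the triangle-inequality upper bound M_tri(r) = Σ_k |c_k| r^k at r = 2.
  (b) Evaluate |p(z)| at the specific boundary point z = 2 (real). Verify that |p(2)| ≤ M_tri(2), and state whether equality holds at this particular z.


Coefficients: c_0 = 2, c_1 = 3, c_2 = -4. Radius r = 2.
Part (a). Triangle bound: M_tri(r) = Σ_k |c_k| r^k
  = |2|·2^0 + |3|·2^1 + |-4|·2^2
  = 2 + 6 + 16 = 24.
This bounds M(r) := max_{|z|=r} |p(z)| from above; equality holds iff all terms c_k z^k can be made to align in phase at a single z on |z|=r.
Part (b). At z = 2 (real, on the circle |z| = r):
  p(2) = (2)·2^0 + (3)·2^1 + (-4)·2^2 = -8.
  |p(2)| = 8.
Check: |p(2)| = 8 ≤ 24 = M_tri(2). ✓ Equality does not hold at z = 2 (the coefficients have mixed signs, so the terms do not all align in phase there).

M_tri(2) = 24; |p(2)| = 8; equality at z=2: no.


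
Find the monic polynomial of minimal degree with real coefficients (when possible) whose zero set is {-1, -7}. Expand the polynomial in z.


The polynomial is p(z) = ∏_{α ∈ S} (z − α), where S = {-1, -7}.
Expanding the product yields: p(z) = z^2 + 8·z + 7.
The resulting polynomial has degree 2 and real coefficients as required.

p(z) = z^2 + 8·z + 7.


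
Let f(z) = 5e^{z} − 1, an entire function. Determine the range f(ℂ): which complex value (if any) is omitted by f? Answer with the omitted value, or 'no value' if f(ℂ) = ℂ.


Little Picard bounds the complement of f(ℂ) to at most one point.
e^{z} is never zero on ℂ, so 5·e^{z} takes every value in ℂ ∖ {0}. Adding -1 shifts the range to ℂ ∖ {-1}. Thus f omits exactly the value -1.

Omitted value: -1.


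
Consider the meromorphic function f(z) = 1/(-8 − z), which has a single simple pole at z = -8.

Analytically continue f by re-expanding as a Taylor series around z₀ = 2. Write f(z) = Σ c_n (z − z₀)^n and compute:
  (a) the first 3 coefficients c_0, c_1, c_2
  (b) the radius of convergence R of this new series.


Let w = z − z₀, so z = z₀ + w.
Then -8 − z = -8 − (z₀ + w) = (-8 − z₀) − w = -10 − w.
f(z) = 1/(-10 − w) = (1/(-10)) · 1/(1 − w/(-10)) = Σ_{n≥0} w^n / (-10)^(n+1).
So c_n = 1/(-10)^(n+1):
  c_0 = 1/(-10)^1 = -1/10.
  c_1 = 1/(-10)^2 = 1/100.
  c_2 = 1/(-10)^3 = -1/1000.
The series is valid for |w/d| < 1, i.e. |z − z₀| < |d|.
Radius of convergence: R = |-8 − z₀| = |-10| = 10 (distance from z₀ to the singularity z = -8).

c_0 = -1/10, c_1 = 1/100, c_2 = -1/1000; R = 10.


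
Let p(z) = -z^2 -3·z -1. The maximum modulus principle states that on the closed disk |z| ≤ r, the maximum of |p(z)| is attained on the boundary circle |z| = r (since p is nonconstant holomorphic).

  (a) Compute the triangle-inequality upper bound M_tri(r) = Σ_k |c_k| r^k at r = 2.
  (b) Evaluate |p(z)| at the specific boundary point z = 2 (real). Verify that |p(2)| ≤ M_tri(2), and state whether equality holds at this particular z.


Coefficients: c_0 = -1, c_1 = -3, c_2 = -1. Radius r = 2.
Part (a). Triangle bound: M_tri(r) = Σ_k |c_k| r^k
  = |-1|·2^0 + |-3|·2^1 + |-1|·2^2
  = 1 + 6 + 4 = 11.
This bounds M(r) := max_{|z|=r} |p(z)| from above; equality holds iff all terms c_k z^k can be made to align in phase at a single z on |z|=r.
Part (b). At z = 2 (real, on the circle |z| = r):
  p(2) = (-1)·2^0 + (-3)·2^1 + (-1)·2^2 = -11.
  |p(2)| = 11.
Since all nonzero coefficients share the same sign, |p(2)| = 11 = M_tri(2); the triangle bound is attained at z = 2, so in fact M(r) = 11.

M_tri(2) = 11; |p(2)| = 11; equality at z=2: yes.


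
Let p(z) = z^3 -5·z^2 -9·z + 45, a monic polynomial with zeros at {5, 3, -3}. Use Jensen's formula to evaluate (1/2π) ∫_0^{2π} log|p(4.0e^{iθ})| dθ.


Zeros: -3, 3, 5; r = 4.0.
Inside |z| < r: -3, 3. Outside (|z| ≥ r): 5.
p(0) = 45, so log|p(0)| = log(45) = 3.8067.
Apply Jensen: I(r) = log|p(0)| + Σ_k log(r/|z_k|), summed over zeros inside |z| < r.
  log(r/|z_k|) for z_k = 3: log(4.0/3) = 0.2877
  log(r/|z_k|) for z_k = -3: log(4.0/3) = 0.2877
  Outside zeros (5) contribute nothing to the Jensen sum.
Sum over inside zeros: 0.5754.
I(r) = log|p(0)| + (inside sum) = 3.8067 + 0.5754 = 4.3820.
Note: since some zeros are outside |z| ≤ r, the simplified n·log(r) form does NOT apply — only the inside zeros contribute.

I(r) ≈ 4.3820.


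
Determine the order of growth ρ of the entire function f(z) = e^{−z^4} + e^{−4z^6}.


Each summand is entire of order 4 and 6 respectively (as in the single-exponential case). The order of a sum is at most the max of the orders, so ρ ≤ 6. For the lower bound: on |z|=r choose arg z so that -4z^6 is real positive; then |e^{-4z^6}| = e^{4r^6} while |e^{-1z^4}| ≤ e^{1r^4} = o(e^{4r^6}). So |f| ≥ e^{4r^6}(1 − o(1)) and ρ ≥ 6. Hence ρ = max(4, 6) = 6.
Therefore ρ = 6.

Order ρ = 6.


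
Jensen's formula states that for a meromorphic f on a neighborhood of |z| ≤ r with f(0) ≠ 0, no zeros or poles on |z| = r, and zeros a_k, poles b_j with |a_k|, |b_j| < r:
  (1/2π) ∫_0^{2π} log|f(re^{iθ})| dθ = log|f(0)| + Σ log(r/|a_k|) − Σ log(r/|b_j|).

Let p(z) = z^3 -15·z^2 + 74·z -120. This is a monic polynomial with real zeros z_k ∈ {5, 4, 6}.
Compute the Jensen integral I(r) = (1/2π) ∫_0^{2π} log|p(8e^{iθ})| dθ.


Zeros: 4, 5, 6; r = 8.
Inside |z| < r: 4, 5, 6. Outside (|z| ≥ r): ∅.
p(0) = -120, so log|p(0)| = log(120) = 4.7875.
Apply Jensen: I(r) = log|p(0)| + Σ_k log(r/|z_k|), summed over zeros inside |z| < r.
  log(r/|z_k|) for z_k = 5: log(8/5) = 0.4700
  log(r/|z_k|) for z_k = 4: log(8/4) = 0.6931
  log(r/|z_k|) for z_k = 6: log(8/6) = 0.2877
Sum over inside zeros: 1.4508.
I(r) = log|p(0)| + (inside sum) = 4.7875 + 1.4508 = 6.2383.
Closed form (all zeros inside, monic): I(r) = n·log(r) = 3·log(8) = 6.2383. ✓

I(r) ≈ 6.2383.


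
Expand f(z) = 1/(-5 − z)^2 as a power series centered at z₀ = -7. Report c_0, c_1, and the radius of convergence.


Let w = z − z₀, so z = z₀ + w.
Then -5 − z = -5 − (z₀ + w) = (-5 − z₀) − w = 2 − w.
f(z) = 1/(2 − w)^2 = (1/(2)^2) · (1 − w/(2))^{−2}.
By the binomial series (1−u)^{−2} = Σ_{n≥0} C(n+1, 1) u^n for |u|<1, with u = w/(2):
  c_n = C(n+1, 1) / (2)^(n+2).
  c_0 = 1/(2)^2 = 1/4.
  c_1 = 2/(2)^3 = 1/4.
The series is valid for |w/d| < 1, i.e. |z − z₀| < |d|.
Radius of convergence: R = |-5 − z₀| = |2| = 2 (distance from z₀ to the singularity z = -5).

c_0 = 1/4, c_1 = 1/4; R = 2.


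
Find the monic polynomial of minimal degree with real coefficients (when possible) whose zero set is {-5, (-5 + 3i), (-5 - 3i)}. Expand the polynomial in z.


The polynomial is p(z) = ∏_{α ∈ S} (z − α), where S = {-5, (-5 + 3i), (-5 - 3i)}.
Expanding the product yields: p(z) = z^3 + 15·z^2 + 84·z + 170.
Note conjugate pairs combine to real quadratics: (z − (-5+3i))(z − (-5−3i)) = z² + 10z + 34.
The resulting polynomial has degree 3 and real coefficients as required.

p(z) = z^3 + 15·z^2 + 84·z + 170.


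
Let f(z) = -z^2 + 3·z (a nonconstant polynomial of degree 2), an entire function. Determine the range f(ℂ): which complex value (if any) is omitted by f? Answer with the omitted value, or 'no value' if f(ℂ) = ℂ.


Little Picard bounds the complement of f(ℂ) to at most one point.
For every w ∈ ℂ, the equation p(z) − w = 0 is a nonconstant polynomial in z and hence has at least one root by the fundamental theorem of algebra. So p is surjective onto ℂ, omitting no value.

Omitted value: no value.


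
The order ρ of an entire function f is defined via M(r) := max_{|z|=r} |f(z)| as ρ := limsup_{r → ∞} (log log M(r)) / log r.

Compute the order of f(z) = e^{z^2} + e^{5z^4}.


Each summand is entire of order 2 and 4 respectively (as in the single-exponential case). The order of a sum is at most the max of the orders, so ρ ≤ 4. For the lower bound: on |z|=r choose arg z so that 5z^4 is real positive; then |e^{5z^4}| = e^{5r^4} while |e^{1z^2}| ≤ e^{1r^2} = o(e^{5r^4}). So |f| ≥ e^{5r^4}(1 − o(1)) and ρ ≥ 4. Hence ρ = max(2, 4) = 4.
Therefore ρ = 4.

Order ρ = 4.


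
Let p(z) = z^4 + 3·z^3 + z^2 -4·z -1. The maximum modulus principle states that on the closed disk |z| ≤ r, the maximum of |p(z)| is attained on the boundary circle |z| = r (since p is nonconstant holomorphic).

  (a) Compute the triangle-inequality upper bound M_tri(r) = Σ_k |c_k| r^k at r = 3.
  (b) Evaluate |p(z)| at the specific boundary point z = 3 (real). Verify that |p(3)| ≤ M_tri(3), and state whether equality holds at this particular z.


Coefficients: c_0 = -1, c_1 = -4, c_2 = 1, c_3 = 3, c_4 = 1. Radius r = 3.
Part (a). Triangle bound: M_tri(r) = Σ_k |c_k| r^k
  = |-1|·3^0 + |-4|·3^1 + |1|·3^2 + |3|·3^3 + |1|·3^4
  = 1 + 12 + 9 + 81 + 81 = 184.
This bounds M(r) := max_{|z|=r} |p(z)| from above; equality holds iff all terms c_k z^k can be made to align in phase at a single z on |z|=r.
Part (b). At z = 3 (real, on the circle |z| = r):
  p(3) = (-1)·3^0 + (-4)·3^1 + (1)·3^2 + (3)·3^3 + (1)·3^4 = 158.
  |p(3)| = 158.
Check: |p(3)| = 158 ≤ 184 = M_tri(3). ✓ Equality does not hold at z = 3 (the coefficients have mixed signs, so the terms do not all align in phase there).

M_tri(3) = 184; |p(3)| = 158; equality at z=3: no.


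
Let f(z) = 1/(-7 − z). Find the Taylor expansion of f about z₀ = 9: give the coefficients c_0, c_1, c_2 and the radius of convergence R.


Let w = z − z₀, so z = z₀ + w.
Then -7 − z = -7 − (z₀ + w) = (-7 − z₀) − w = -16 − w.
f(z) = 1/(-16 − w) = (1/(-16)) · 1/(1 − w/(-16)) = Σ_{n≥0} w^n / (-16)^(n+1).
So c_n = 1/(-16)^(n+1):
  c_0 = 1/(-16)^1 = -1/16.
  c_1 = 1/(-16)^2 = 1/256.
  c_2 = 1/(-16)^3 = -1/4096.
The series is valid for |w/d| < 1, i.e. |z − z₀| < |d|.
Radius of convergence: R = |-7 − z₀| = |-16| = 16 (distance from z₀ to the singularity z = -7).

c_0 = -1/16, c_1 = 1/256, c_2 = -1/4096; R = 16.


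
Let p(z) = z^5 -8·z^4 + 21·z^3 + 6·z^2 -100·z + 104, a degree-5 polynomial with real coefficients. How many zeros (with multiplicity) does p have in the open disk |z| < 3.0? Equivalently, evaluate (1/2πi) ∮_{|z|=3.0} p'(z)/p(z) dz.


The zeros of p are: 2, 2, -2, (3 + 2i), (3 - 2i).
Their magnitudes are: 2, 2, 2, 3.606, 3.606.
Zeros with |z| < R = 3.0: 2, 2, -2.
Count = 3.
By the argument principle, (1/2πi) ∮_{|z|=R} p'(z)/p(z) dz equals exactly this count.

Number of zeros inside |z| < 3.0: 3.


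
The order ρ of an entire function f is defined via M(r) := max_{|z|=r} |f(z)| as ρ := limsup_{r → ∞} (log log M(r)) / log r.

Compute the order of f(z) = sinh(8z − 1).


sinh(w) is a linear combination of e^{iw} and e^{−iw} (or e^w, e^{−w} in the hyperbolic case), so |sinh(w)| ≤ e^{|w|}. With w = 8z − 1, |w| ≤ 8|z| + 1 = 8r + 1 on |z| = r, giving M(r) ≤ e^{8r + 1}, so ρ ≤ 1. On a suitable ray (z = it for sin/cos; z = t for sinh/cosh, t real → ∞), |sinh(8z − 1)| grows like e^{8|t|}/2, so ρ ≥ 1. Hence ρ = 1.
Therefore ρ = 1.

Order ρ = 1.


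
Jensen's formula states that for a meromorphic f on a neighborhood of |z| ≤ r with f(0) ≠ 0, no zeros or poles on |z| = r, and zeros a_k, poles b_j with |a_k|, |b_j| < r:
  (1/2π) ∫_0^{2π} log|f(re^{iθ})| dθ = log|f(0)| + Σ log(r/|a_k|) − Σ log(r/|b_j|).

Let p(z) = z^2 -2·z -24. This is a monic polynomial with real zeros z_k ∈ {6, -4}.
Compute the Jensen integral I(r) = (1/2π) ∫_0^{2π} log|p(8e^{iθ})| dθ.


Zeros: -4, 6; r = 8.
Inside |z| < r: -4, 6. Outside (|z| ≥ r): ∅.
p(0) = -24, so log|p(0)| = log(24) = 3.1781.
Apply Jensen: I(r) = log|p(0)| + Σ_k log(r/|z_k|), summed over zeros inside |z| < r.
  log(r/|z_k|) for z_k = 6: log(8/6) = 0.2877
  log(r/|z_k|) for z_k = -4: log(8/4) = 0.6931
Sum over inside zeros: 0.9808.
I(r) = log|p(0)| + (inside sum) = 3.1781 + 0.9808 = 4.1589.
Closed form (all zeros inside, monic): I(r) = n·log(r) = 2·log(8) = 4.1589. ✓

I(r) ≈ 4.1589.


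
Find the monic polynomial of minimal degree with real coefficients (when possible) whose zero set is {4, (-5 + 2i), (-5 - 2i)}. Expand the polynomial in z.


The polynomial is p(z) = ∏_{α ∈ S} (z − α), where S = {4, (-5 + 2i), (-5 - 2i)}.
Expanding the product yields: p(z) = z^3 + 6·z^2 -11·z -116.
Note conjugate pairs combine to real quadratics: (z − (-5+2i))(z − (-5−2i)) = z² + 10z + 29.
The resulting polynomial has degree 3 and real coefficients as required.

p(z) = z^3 + 6·z^2 -11·z -116.


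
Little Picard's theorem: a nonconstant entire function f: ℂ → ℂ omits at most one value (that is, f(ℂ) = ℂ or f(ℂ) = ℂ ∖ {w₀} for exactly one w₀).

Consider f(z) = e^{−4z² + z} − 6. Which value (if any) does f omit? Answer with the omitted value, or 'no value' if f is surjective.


Little Picard bounds the complement of f(ℂ) to at most one point.
The exponent g(z) = −4z² + z is a nonconstant polynomial, hence surjective onto ℂ. So e^{g(z)} takes every value in {e^w : w ∈ ℂ} = ℂ ∖ {0}. Adding -6 shifts the range to ℂ ∖ {-6}. f omits exactly -6.

Omitted value: -6.


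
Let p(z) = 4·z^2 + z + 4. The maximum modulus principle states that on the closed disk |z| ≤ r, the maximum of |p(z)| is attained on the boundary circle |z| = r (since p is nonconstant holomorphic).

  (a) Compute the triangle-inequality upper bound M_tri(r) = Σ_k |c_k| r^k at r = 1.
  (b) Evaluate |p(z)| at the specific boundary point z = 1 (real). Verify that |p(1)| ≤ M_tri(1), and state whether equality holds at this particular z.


Coefficients: c_0 = 4, c_1 = 1, c_2 = 4. Radius r = 1.
Part (a). Triangle bound: M_tri(r) = Σ_k |c_k| r^k
  = |4|·1^0 + |1|·1^1 + |4|·1^2
  = 4 + 1 + 4 = 9.
This bounds M(r) := max_{|z|=r} |p(z)| from above; equality holds iff all terms c_k z^k can be made to align in phase at a single z on |z|=r.
Part (b). At z = 1 (real, on the circle |z| = r):
  p(1) = (4)·1^0 + (1)·1^1 + (4)·1^2 = 9.
  |p(1)| = 9.
Since all nonzero coefficients share the same sign, |p(1)| = 9 = M_tri(1); the triangle bound is attained at z = 1, so in fact M(r) = 9.

M_tri(1) = 9; |p(1)| = 9; equality at z=1: yes.


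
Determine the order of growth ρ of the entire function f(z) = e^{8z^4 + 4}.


|e^{8z^4 + 4}| = e^{Re(8·z^4) + 4} ≤ e^{8|z|^4 + 4} = e^{8r^4 + 4} on |z| = r, so ρ ≤ 4. Choosing z on |z|=r so that 8·z^4 is real positive (always possible by picking arg z appropriately) gives |f(z)| = e^{8r^4 + 4}, matching the bound. The additive constant 4 does not affect log log M(r) ~ 4·log r. Hence ρ = 4.
Therefore ρ = 4.

Order ρ = 4.


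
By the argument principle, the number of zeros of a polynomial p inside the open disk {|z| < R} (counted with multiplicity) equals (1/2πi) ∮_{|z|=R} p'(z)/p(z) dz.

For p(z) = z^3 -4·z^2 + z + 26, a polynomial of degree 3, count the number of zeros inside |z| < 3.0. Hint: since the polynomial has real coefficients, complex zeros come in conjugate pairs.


The zeros of p are: -2, (3 + 2i), (3 - 2i).
Their magnitudes are: 2, 3.606, 3.606.
Zeros with |z| < R = 3.0: -2.
Count = 1.
By the argument principle, (1/2πi) ∮_{|z|=R} p'(z)/p(z) dz equals exactly this count.

Number of zeros inside |z| < 3.0: 1.


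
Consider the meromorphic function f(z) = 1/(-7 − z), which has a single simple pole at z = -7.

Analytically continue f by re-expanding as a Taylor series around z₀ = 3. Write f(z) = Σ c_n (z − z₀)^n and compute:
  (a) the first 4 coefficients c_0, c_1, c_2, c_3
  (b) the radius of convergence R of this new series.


Let w = z − z₀, so z = z₀ + w.
Then -7 − z = -7 − (z₀ + w) = (-7 − z₀) − w = -10 − w.
f(z) = 1/(-10 − w) = (1/(-10)) · 1/(1 − w/(-10)) = Σ_{n≥0} w^n / (-10)^(n+1).
So c_n = 1/(-10)^(n+1):
  c_0 = 1/(-10)^1 = -1/10.
  c_1 = 1/(-10)^2 = 1/100.
  c_2 = 1/(-10)^3 = -1/1000.
  c_3 = 1/(-10)^4 = 1/10000.
The series is valid for |w/d| < 1, i.e. |z − z₀| < |d|.
Radius of convergence: R = |-7 − z₀| = |-10| = 10 (distance from z₀ to the singularity z = -7).

c_0 = -1/10, c_1 = 1/100, c_2 = -1/1000, c_3 = 1/10000; R = 10.


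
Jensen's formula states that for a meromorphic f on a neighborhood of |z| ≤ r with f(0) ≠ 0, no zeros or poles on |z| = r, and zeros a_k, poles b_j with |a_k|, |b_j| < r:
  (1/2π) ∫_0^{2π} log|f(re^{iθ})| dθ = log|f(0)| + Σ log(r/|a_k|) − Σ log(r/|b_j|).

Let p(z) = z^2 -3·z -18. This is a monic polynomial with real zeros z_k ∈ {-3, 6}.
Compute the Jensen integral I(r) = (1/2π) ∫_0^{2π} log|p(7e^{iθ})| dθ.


Zeros: -3, 6; r = 7.
Inside |z| < r: -3, 6. Outside (|z| ≥ r): ∅.
p(0) = -18, so log|p(0)| = log(18) = 2.8904.
Apply Jensen: I(r) = log|p(0)| + Σ_k log(r/|z_k|), summed over zeros inside |z| < r.
  log(r/|z_k|) for z_k = -3: log(7/3) = 0.8473
  log(r/|z_k|) for z_k = 6: log(7/6) = 0.1542
Sum over inside zeros: 1.0014.
I(r) = log|p(0)| + (inside sum) = 2.8904 + 1.0014 = 3.8918.
Closed form (all zeros inside, monic): I(r) = n·log(r) = 2·log(7) = 3.8918. ✓

I(r) ≈ 3.8918.


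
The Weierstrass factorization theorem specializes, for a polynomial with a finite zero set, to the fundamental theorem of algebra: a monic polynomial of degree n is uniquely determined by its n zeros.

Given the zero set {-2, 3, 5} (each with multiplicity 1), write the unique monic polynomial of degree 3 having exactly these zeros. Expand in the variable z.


The polynomial is p(z) = ∏_{α ∈ S} (z − α), where S = {-2, 3, 5}.
Expanding the product yields: p(z) = z^3 -6·z^2 -z + 30.
The resulting polynomial has degree 3 and real coefficients as required.

p(z) = z^3 -6·z^2 -z + 30.


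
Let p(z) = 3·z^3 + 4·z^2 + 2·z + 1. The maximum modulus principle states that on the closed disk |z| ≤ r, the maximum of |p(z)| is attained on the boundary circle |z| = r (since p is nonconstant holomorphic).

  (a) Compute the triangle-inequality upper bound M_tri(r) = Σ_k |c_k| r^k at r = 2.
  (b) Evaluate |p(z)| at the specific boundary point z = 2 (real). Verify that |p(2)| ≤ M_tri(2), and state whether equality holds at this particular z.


Coefficients: c_0 = 1, c_1 = 2, c_2 = 4, c_3 = 3. Radius r = 2.
Part (a). Triangle bound: M_tri(r) = Σ_k |c_k| r^k
  = |1|·2^0 + |2|·2^1 + |4|·2^2 + |3|·2^3
  = 1 + 4 + 16 + 24 = 45.
This bounds M(r) := max_{|z|=r} |p(z)| from above; equality holds iff all terms c_k z^k can be made to align in phase at a single z on |z|=r.
Part (b). At z = 2 (real, on the circle |z| = r):
  p(2) = (1)·2^0 + (2)·2^1 + (4)·2^2 + (3)·2^3 = 45.
  |p(2)| = 45.
Since all nonzero coefficients share the same sign, |p(2)| = 45 = M_tri(2); the triangle bound is attained at z = 2, so in fact M(r) = 45.

M_tri(2) = 45; |p(2)| = 45; equality at z=2: yes.


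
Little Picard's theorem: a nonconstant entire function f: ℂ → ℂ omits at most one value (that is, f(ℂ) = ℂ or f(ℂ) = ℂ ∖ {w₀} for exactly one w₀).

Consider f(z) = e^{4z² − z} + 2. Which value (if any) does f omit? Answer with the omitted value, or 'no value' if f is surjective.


Little Picard bounds the complement of f(ℂ) to at most one point.
The exponent g(z) = 4z² − z is a nonconstant polynomial, hence surjective onto ℂ. So e^{g(z)} takes every value in {e^w : w ∈ ℂ} = ℂ ∖ {0}. Adding 2 shifts the range to ℂ ∖ {2}. f omits exactly 2.

Omitted value: 2.


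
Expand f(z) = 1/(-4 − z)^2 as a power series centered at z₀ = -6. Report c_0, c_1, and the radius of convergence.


Let w = z − z₀, so z = z₀ + w.
Then -4 − z = -4 − (z₀ + w) = (-4 − z₀) − w = 2 − w.
f(z) = 1/(2 − w)^2 = (1/(2)^2) · (1 − w/(2))^{−2}.
By the binomial series (1−u)^{−2} = Σ_{n≥0} C(n+1, 1) u^n for |u|<1, with u = w/(2):
  c_n = C(n+1, 1) / (2)^(n+2).
  c_0 = 1/(2)^2 = 1/4.
  c_1 = 2/(2)^3 = 1/4.
The series is valid for |w/d| < 1, i.e. |z − z₀| < |d|.
Radius of convergence: R = |-4 − z₀| = |2| = 2 (distance from z₀ to the singularity z = -4).

c_0 = 1/4, c_1 = 1/4; R = 2.


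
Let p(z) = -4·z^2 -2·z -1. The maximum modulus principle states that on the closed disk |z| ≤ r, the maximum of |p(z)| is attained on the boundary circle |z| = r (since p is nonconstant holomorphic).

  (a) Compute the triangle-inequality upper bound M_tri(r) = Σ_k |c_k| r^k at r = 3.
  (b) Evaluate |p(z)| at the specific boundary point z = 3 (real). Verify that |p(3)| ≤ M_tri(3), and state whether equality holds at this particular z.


Coefficients: c_0 = -1, c_1 = -2, c_2 = -4. Radius r = 3.
Part (a). Triangle bound: M_tri(r) = Σ_k |c_k| r^k
  = |-1|·3^0 + |-2|·3^1 + |-4|·3^2
  = 1 + 6 + 36 = 43.
This bounds M(r) := max_{|z|=r} |p(z)| from above; equality holds iff all terms c_k z^k can be made to align in phase at a single z on |z|=r.
Part (b). At z = 3 (real, on the circle |z| = r):
  p(3) = (-1)·3^0 + (-2)·3^1 + (-4)·3^2 = -43.
  |p(3)| = 43.
Since all nonzero coefficients share the same sign, |p(3)| = 43 = M_tri(3); the triangle bound is attained at z = 3, so in fact M(r) = 43.

M_tri(3) = 43; |p(3)| = 43; equality at z=3: yes.


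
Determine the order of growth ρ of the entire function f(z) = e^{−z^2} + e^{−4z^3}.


Each summand is entire of order 2 and 3 respectively (as in the single-exponential case). The order of a sum is at most the max of the orders, so ρ ≤ 3. For the lower bound: on |z|=r choose arg z so that -4z^3 is real positive; then |e^{-4z^3}| = e^{4r^3} while |e^{-1z^2}| ≤ e^{1r^2} = o(e^{4r^3}). So |f| ≥ e^{4r^3}(1 − o(1)) and ρ ≥ 3. Hence ρ = max(2, 3) = 3.
Therefore ρ = 3.

Order ρ = 3.


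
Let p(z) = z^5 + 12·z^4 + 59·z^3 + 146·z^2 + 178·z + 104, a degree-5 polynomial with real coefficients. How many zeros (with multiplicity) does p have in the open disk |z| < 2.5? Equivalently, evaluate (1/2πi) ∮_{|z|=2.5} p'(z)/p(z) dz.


The zeros of p are: (-1 + 1i), (-1 - 1i), (-3 + 2i), (-3 - 2i), -4.
Their magnitudes are: 1.414, 1.414, 3.606, 3.606, 4.
Zeros with |z| < R = 2.5: (-1 + 1i), (-1 - 1i).
Count = 2.
By the argument principle, (1/2πi) ∮_{|z|=R} p'(z)/p(z) dz equals exactly this count.

Number of zeros inside |z| < 2.5: 2.


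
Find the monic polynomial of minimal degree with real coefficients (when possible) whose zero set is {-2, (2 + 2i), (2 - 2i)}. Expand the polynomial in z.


The polynomial is p(z) = ∏_{α ∈ S} (z − α), where S = {-2, (2 + 2i), (2 - 2i)}.
Expanding the product yields: p(z) = z^3 -2·z^2 + 16.
Note conjugate pairs combine to real quadratics: (z − (2+2i))(z − (2−2i)) = z² − 4z + 8.
The resulting polynomial has degree 3 and real coefficients as required.

p(z) = z^3 -2·z^2 + 16.


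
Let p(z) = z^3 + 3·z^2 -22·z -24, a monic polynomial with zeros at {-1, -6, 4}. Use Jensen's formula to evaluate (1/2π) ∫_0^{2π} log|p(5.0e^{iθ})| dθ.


Zeros: -6, -1, 4; r = 5.0.
Inside |z| < r: -1, 4. Outside (|z| ≥ r): -6.
p(0) = -24, so log|p(0)| = log(24) = 3.1781.
Apply Jensen: I(r) = log|p(0)| + Σ_k log(r/|z_k|), summed over zeros inside |z| < r.
  log(r/|z_k|) for z_k = -1: log(5.0/1) = 1.6094
  log(r/|z_k|) for z_k = 4: log(5.0/4) = 0.2231
  Outside zeros (-6) contribute nothing to the Jensen sum.
Sum over inside zeros: 1.8326.
I(r) = log|p(0)| + (inside sum) = 3.1781 + 1.8326 = 5.0106.
Note: since some zeros are outside |z| ≤ r, the simplified n·log(r) form does NOT apply — only the inside zeros contribute.

I(r) ≈ 5.0106.


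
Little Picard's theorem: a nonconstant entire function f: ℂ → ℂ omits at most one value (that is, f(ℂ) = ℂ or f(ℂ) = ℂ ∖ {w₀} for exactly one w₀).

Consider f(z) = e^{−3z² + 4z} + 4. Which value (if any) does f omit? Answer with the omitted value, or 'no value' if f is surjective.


Little Picard bounds the complement of f(ℂ) to at most one point.
The exponent g(z) = −3z² + 4z is a nonconstant polynomial, hence surjective onto ℂ. So e^{g(z)} takes every value in {e^w : w ∈ ℂ} = ℂ ∖ {0}. Adding 4 shifts the range to ℂ ∖ {4}. f omits exactly 4.

Omitted value: 4.


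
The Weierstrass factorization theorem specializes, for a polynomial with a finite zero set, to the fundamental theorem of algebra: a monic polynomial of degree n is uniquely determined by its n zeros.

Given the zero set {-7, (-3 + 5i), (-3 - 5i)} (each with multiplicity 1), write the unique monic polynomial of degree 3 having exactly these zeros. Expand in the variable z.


The polynomial is p(z) = ∏_{α ∈ S} (z − α), where S = {-7, (-3 + 5i), (-3 - 5i)}.
Expanding the product yields: p(z) = z^3 + 13·z^2 + 76·z + 238.
Note conjugate pairs combine to real quadratics: (z − (-3+5i))(z − (-3−5i)) = z² + 6z + 34.
The resulting polynomial has degree 3 and real coefficients as required.

p(z) = z^3 + 13·z^2 + 76·z + 238.


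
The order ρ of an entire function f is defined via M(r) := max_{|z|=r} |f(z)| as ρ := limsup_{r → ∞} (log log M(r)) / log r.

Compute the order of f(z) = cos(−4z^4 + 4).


Write cos(w) = (e^{iw} ± e^{−iw})/(2 or 2i), so |cos(w)| ≤ e^{|w|}. With w = −4z^4 + 4, |w| ≤ 4r^4 + 4 on |z|=r, giving M(r) ≤ e^{4r^4 + 4} and ρ ≤ 4. For the lower bound, choose z on |z|=r with -4z^4 purely imaginary of modulus 4r^4; then |cos(−4z^4 + 4)| grows like e^{4r^4}/2, so ρ ≥ 4. Hence ρ = 4.
Therefore ρ = 4.

Order ρ = 4.


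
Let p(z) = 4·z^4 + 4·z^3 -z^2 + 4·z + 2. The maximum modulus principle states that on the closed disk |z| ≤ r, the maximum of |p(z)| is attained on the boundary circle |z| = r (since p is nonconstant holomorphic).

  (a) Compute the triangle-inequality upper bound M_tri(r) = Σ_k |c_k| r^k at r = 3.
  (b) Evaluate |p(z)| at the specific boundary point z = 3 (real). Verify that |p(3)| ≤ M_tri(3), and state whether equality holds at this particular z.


Coefficients: c_0 = 2, c_1 = 4, c_2 = -1, c_3 = 4, c_4 = 4. Radius r = 3.
Part (a). Triangle bound: M_tri(r) = Σ_k |c_k| r^k
  = |2|·3^0 + |4|·3^1 + |-1|·3^2 + |4|·3^3 + |4|·3^4
  = 2 + 12 + 9 + 108 + 324 = 455.
This bounds M(r) := max_{|z|=r} |p(z)| from above; equality holds iff all terms c_k z^k can be made to align in phase at a single z on |z|=r.
Part (b). At z = 3 (real, on the circle |z| = r):
  p(3) = (2)·3^0 + (4)·3^1 + (-1)·3^2 + (4)·3^3 + (4)·3^4 = 437.
  |p(3)| = 437.
Check: |p(3)| = 437 ≤ 455 = M_tri(3). ✓ Equality does not hold at z = 3 (the coefficients have mixed signs, so the terms do not all align in phase there).

M_tri(3) = 455; |p(3)| = 437; equality at z=3: no.


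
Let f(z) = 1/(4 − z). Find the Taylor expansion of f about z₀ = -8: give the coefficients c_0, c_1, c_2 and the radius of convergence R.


Let w = z − z₀, so z = z₀ + w.
Then 4 − z = 4 − (z₀ + w) = (4 − z₀) − w = 12 − w.
f(z) = 1/(12 − w) = (1/(12)) · 1/(1 − w/(12)) = Σ_{n≥0} w^n / (12)^(n+1).
So c_n = 1/(12)^(n+1):
  c_0 = 1/(12)^1 = 1/12.
  c_1 = 1/(12)^2 = 1/144.
  c_2 = 1/(12)^3 = 1/1728.
The series is valid for |w/d| < 1, i.e. |z − z₀| < |d|.
Radius of convergence: R = |4 − z₀| = |12| = 12 (distance from z₀ to the singularity z = 4).

c_0 = 1/12, c_1 = 1/144, c_2 = 1/1728; R = 12.


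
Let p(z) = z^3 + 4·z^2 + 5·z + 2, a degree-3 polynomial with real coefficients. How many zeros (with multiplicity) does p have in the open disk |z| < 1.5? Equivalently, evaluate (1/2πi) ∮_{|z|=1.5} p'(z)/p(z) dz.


The zeros of p are: -1, -2, -1.
Their magnitudes are: 1, 2, 1.
Zeros with |z| < R = 1.5: -1, -1.
Count = 2.
By the argument principle, (1/2πi) ∮_{|z|=R} p'(z)/p(z) dz equals exactly this count.

Number of zeros inside |z| < 1.5: 2.


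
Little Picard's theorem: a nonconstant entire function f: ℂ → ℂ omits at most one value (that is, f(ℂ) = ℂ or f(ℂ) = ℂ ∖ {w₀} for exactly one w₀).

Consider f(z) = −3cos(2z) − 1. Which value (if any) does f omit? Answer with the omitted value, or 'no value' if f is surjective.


Little Picard bounds the complement of f(ℂ) to at most one point.
cos is entire and surjective onto ℂ: for every w ∈ ℂ, cos(ζ) = w has a solution ζ ∈ ℂ (e.g., via the complex inverse arccos). With ζ = 2z this gives z = ζ/(2). Then -3·cos(2z) takes every value in -3·ℂ = ℂ, and adding -1 is a bijection of ℂ. So f is surjective and omits no value. (Note: only on the real line is cos bounded by [−1, 1].)

Omitted value: no value.
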